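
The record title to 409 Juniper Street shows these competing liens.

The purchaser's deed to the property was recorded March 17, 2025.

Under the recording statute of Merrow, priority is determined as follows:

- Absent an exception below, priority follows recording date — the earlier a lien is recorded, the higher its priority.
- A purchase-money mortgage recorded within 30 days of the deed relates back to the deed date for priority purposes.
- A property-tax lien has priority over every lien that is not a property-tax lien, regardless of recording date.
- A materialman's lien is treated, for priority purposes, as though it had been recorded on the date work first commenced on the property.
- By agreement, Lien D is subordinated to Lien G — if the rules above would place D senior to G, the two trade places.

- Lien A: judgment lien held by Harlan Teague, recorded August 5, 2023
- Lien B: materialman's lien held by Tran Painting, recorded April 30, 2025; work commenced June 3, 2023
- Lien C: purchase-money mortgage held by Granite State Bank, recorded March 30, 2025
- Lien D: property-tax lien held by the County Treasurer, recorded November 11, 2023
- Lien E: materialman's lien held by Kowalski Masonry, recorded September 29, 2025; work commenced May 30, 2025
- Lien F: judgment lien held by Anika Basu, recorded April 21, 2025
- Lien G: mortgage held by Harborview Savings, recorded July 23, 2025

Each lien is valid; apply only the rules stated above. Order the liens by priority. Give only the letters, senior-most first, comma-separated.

Effective dates: B relates back to June 3, 2023 (work commenced); C's effective date is the deed date, March 17, 2025; E relates back to May 30, 2025 (work commenced).
D, as a property-tax lien, has superpriority and ranks first.
The other liens, earliest effective date first: B (June 3, 2023), A (August 5, 2023), C (March 17, 2025), F (April 21, 2025), E (May 30, 2025), G (July 23, 2025).
Because D would otherwise rank above G, the subordination swaps them.

G, B, A, C, F, E, D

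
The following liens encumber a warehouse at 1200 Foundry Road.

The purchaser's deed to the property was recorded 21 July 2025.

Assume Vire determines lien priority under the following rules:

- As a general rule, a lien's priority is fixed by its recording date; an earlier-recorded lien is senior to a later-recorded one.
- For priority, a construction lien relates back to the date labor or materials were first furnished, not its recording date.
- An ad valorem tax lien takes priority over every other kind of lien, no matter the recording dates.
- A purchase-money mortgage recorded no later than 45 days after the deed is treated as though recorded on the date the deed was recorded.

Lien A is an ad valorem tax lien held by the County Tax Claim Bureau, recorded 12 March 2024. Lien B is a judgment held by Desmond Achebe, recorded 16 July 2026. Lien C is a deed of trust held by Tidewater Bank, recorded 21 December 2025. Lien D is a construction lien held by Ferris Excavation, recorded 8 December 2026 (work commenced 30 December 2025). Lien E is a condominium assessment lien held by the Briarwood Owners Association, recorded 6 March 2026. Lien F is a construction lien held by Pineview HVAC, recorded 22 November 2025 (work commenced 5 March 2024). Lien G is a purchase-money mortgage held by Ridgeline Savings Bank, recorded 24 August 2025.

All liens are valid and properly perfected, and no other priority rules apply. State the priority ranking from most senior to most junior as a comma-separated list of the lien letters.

A, F, G, C, D, E, B

Effective dates: D relates back to 30 December 2025 (work commenced); F relates back to 5 March 2024 (work commenced); G relates back to the deed date 21 July 2025.
A is an ad valorem tax lien and takes priority over every other lien.
Remaining liens by effective date: F (5 March 2024), G (21 July 2025), C (21 December 2025), D (30 December 2025), E (6 March 2026), B (16 July 2026).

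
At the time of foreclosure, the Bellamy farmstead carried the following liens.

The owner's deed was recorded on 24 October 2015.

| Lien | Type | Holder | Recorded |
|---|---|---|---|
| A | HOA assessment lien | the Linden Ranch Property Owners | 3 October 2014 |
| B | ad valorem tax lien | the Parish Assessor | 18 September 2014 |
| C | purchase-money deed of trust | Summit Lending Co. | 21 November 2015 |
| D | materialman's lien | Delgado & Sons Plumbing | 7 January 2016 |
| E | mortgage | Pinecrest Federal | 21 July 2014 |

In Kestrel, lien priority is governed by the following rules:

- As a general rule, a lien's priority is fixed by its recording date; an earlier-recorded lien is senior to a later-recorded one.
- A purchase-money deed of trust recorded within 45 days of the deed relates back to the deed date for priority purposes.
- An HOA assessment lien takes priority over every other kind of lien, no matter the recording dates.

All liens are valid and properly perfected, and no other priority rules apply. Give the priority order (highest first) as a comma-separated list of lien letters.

A, E, B, C, D

Effective dates after the stated exceptions: C was recorded within the 45-day window, so its effective date is the deed date 24 October 2015.
A is an HOA assessment lien, so it outranks all other liens regardless of date.
Ordering the rest by effective date: E (21 July 2014), B (18 September 2014), C (24 October 2015), D (7 January 2016).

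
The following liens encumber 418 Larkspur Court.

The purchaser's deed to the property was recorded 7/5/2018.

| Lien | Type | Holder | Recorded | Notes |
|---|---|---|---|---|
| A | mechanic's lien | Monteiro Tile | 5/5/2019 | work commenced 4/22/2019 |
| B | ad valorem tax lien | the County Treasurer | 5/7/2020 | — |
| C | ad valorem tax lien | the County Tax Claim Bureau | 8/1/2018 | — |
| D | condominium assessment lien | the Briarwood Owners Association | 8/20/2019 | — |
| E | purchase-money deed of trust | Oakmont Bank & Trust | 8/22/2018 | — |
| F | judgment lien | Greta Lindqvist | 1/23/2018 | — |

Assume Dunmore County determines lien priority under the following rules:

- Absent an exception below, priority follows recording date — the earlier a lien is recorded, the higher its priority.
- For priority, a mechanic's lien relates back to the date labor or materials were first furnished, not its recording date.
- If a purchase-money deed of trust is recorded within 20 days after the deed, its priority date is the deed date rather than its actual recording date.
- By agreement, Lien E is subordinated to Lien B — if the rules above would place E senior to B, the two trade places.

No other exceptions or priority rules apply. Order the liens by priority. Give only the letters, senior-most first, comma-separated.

Effective dates: A relates back to 4/22/2019 (work commenced); E missed the 20-day window (48 days after the deed), so its recording date stands.
By effective date, earliest first: F (1/23/2018), C (8/1/2018), E (8/22/2018), A (4/22/2019), D (8/20/2019), B (5/7/2020).
The subordination applies — E was senior to B — so E and B swap.

F, C, B, A, D, E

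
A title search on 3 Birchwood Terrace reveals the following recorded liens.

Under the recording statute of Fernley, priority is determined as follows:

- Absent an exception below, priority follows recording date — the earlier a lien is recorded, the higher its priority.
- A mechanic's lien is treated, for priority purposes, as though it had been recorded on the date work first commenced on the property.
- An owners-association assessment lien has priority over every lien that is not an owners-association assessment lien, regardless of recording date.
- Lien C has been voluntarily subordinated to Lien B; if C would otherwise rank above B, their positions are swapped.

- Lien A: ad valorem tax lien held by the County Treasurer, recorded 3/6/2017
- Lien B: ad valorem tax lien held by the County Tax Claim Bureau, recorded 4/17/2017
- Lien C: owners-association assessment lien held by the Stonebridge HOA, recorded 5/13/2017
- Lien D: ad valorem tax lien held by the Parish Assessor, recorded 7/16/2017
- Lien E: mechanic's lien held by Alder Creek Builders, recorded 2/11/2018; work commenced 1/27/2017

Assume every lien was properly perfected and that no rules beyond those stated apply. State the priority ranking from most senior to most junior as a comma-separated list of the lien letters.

B, E, A, C, D

Adjusting effective dates: E relates back to 1/27/2017 (work commenced).
C is an owners-association assessment lien and takes priority over every other lien.
The other liens, earliest effective date first: E (1/27/2017), A (3/6/2017), B (4/17/2017), D (7/16/2017).
C would otherwise be senior to B, so under the subordination agreement C and B exchange positions.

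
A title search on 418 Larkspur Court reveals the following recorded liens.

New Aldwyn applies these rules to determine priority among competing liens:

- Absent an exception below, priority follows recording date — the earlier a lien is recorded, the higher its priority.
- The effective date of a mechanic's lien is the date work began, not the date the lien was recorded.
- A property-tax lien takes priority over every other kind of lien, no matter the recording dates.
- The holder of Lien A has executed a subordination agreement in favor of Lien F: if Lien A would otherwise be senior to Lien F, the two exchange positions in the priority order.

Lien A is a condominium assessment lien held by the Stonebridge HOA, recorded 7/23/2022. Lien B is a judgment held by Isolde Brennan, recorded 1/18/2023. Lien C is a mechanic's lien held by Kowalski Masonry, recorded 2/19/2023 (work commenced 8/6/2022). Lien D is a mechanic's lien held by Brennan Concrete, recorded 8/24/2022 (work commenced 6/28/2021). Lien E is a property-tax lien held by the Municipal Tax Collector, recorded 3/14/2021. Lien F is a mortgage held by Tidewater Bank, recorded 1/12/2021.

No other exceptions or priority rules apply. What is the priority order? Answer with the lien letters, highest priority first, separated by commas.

Adjusting effective dates: C's effective date is 8/6/2022, when work began; D is treated as recorded 6/28/2021, the work-commencement date.
E is a property-tax lien and takes priority over every other lien.
The other liens, earliest effective date first: F (1/12/2021), D (6/28/2021), A (7/23/2022), C (8/6/2022), B (1/18/2023).
A already ranks below F; the subordination has no effect.

E, F, D, A, C, B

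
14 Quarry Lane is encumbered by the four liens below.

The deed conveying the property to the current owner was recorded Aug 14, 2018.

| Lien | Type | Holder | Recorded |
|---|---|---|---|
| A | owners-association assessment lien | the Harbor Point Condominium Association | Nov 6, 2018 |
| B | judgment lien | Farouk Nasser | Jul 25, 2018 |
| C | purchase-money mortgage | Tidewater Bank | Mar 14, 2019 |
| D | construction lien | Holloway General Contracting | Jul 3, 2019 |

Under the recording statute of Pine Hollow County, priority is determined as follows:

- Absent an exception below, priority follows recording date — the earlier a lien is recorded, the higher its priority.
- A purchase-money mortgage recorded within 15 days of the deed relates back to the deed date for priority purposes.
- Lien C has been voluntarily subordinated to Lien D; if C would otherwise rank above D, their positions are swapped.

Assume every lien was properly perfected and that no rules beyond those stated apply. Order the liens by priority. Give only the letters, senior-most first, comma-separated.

B, A, D, C

Adjusting effective dates: C was recorded 212 days after the deed — beyond 15 days — so no relation-back applies.
By effective date: B (Jul 25, 2018), A (Nov 6, 2018), C (Mar 14, 2019), D (Jul 3, 2019).
The subordination applies — C was senior to D — so C and D swap.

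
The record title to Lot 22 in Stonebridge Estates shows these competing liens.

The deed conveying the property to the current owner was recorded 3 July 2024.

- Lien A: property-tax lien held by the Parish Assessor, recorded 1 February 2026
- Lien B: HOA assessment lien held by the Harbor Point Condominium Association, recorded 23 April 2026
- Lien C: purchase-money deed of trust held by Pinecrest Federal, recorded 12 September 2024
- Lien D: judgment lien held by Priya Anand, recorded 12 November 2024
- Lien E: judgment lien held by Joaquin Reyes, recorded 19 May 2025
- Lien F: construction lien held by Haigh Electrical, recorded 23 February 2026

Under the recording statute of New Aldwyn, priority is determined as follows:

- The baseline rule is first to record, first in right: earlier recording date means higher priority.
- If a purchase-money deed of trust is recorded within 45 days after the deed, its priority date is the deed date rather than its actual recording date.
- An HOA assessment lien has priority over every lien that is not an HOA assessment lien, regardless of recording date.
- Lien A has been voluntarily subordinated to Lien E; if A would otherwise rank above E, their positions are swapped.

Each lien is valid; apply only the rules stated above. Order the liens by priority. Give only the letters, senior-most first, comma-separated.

B, C, D, E, A, F

Adjusting effective dates: C was recorded 71 days after the deed — beyond 45 days — so no relation-back applies.
B, as an HOA assessment lien, has superpriority and ranks first.
Ordering the rest by effective date: C (12 September 2024), D (12 November 2024), E (19 May 2025), A (1 February 2026), F (23 February 2026).
A is already junior to E, so the subordination agreement changes nothing.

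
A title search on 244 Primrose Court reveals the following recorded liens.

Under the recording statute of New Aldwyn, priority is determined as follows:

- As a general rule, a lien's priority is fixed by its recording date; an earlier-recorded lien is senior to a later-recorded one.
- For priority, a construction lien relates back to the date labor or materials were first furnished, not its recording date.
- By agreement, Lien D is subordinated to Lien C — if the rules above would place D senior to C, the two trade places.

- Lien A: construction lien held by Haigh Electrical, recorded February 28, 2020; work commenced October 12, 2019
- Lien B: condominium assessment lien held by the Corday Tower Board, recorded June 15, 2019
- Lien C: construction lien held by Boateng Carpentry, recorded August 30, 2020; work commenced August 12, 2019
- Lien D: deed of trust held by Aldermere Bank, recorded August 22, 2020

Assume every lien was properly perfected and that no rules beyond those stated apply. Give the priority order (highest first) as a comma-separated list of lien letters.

First, effective dates: A's effective date is October 12, 2019, when work began; C's effective date is August 12, 2019, when work began.
By effective date: B (June 15, 2019), C (August 12, 2019), A (October 12, 2019), D (August 22, 2020).
Since D is not senior to C, the subordination leaves the order unchanged.

B, C, A, D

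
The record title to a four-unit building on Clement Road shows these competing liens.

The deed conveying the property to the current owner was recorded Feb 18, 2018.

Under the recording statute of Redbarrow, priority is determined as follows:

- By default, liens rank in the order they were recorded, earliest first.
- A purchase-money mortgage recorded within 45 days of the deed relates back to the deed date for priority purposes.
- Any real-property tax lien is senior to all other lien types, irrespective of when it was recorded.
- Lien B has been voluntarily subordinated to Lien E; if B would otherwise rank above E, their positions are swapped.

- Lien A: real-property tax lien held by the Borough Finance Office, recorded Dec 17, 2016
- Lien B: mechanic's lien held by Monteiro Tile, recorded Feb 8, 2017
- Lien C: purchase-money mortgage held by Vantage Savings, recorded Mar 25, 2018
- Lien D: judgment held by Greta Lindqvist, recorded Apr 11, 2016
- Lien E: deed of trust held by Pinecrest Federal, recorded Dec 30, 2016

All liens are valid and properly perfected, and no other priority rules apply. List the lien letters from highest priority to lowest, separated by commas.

A, D, E, B, C

Effective dates after the stated exceptions: C relates back to the deed date Feb 18, 2018.
A, as a real-property tax lien, has superpriority and ranks first.
Among the remaining liens, by effective date: D (Apr 11, 2016), E (Dec 30, 2016), B (Feb 8, 2017), C (Feb 18, 2018).
Since B is not senior to E, the subordination leaves the order unchanged.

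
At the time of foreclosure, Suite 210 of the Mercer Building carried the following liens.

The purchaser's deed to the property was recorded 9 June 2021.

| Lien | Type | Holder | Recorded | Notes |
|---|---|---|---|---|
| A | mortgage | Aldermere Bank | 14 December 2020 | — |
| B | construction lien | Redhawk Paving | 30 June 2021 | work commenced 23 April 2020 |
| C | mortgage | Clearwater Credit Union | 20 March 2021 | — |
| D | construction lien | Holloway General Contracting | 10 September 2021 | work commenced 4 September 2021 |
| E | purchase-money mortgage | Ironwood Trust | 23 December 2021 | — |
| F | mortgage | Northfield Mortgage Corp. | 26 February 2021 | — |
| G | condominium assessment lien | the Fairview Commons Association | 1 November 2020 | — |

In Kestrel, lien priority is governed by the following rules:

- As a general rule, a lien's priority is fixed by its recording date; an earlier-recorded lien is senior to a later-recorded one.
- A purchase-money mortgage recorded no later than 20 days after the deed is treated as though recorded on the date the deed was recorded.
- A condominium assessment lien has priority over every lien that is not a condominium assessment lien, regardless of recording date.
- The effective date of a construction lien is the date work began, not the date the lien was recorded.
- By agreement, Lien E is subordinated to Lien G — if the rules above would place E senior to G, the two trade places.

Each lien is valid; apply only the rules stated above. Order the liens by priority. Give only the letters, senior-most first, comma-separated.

G, B, A, F, C, D, E

Effective dates after the stated exceptions: B's effective date is 23 April 2020, when work began; D relates back to 4 September 2021 (work commenced); E was recorded 197 days after the deed — beyond 20 days — so no relation-back applies.
As a condominium assessment lien, G is senior to every other lien.
The other liens, earliest effective date first: B (23 April 2020), A (14 December 2020), F (26 February 2021), C (20 March 2021), D (4 September 2021), E (23 December 2021).
Since E is not senior to G, the subordination leaves the order unchanged.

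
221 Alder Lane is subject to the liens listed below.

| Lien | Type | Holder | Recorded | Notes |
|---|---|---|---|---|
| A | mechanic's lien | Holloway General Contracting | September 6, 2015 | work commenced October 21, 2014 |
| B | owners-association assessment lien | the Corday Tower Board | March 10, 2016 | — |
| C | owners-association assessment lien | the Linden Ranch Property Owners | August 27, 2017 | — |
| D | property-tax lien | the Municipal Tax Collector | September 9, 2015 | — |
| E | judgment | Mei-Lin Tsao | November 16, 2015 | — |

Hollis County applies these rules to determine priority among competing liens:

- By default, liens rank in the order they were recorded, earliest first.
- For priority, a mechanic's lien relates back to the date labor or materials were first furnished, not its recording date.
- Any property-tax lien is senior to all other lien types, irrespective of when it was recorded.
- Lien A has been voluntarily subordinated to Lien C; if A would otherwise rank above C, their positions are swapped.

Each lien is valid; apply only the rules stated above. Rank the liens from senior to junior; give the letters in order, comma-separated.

D, C, E, B, A

Adjusting effective dates: A's effective date is October 21, 2014, when work began.
As a property-tax lien, D is senior to every other lien.
Remaining liens by effective date: A (October 21, 2014), E (November 16, 2015), B (March 10, 2016), C (August 27, 2017).
A would otherwise be senior to C, so under the subordination agreement A and C exchange positions.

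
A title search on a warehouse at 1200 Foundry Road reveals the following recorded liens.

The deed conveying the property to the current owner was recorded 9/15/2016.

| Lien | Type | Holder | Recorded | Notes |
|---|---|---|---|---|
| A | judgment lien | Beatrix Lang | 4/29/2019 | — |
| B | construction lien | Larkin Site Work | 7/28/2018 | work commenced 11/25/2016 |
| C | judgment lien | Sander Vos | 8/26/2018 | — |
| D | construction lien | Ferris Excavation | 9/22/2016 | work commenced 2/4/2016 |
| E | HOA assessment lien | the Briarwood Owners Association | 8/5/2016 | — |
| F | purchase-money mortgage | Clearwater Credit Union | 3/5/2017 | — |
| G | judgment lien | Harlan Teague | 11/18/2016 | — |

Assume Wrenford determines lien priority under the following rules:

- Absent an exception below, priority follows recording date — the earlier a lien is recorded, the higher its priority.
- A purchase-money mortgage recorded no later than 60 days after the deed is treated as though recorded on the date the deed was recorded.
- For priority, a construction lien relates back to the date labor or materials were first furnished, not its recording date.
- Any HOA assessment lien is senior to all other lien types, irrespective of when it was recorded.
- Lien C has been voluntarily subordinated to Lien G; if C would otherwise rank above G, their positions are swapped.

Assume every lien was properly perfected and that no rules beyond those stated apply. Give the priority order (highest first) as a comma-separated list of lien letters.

E, D, G, B, F, C, A

First, effective dates: B's effective date is 11/25/2016, when work began; D's effective date is 2/4/2016, when work began; F was recorded 171 days after the deed — beyond 60 days — so no relation-back applies.
E is an HOA assessment lien, so it outranks all other liens regardless of date.
Among the remaining liens, by effective date: D (2/4/2016), G (11/18/2016), B (11/25/2016), F (3/5/2017), C (8/26/2018), A (4/29/2019).
Since C is not senior to G, the subordination leaves the order unchanged.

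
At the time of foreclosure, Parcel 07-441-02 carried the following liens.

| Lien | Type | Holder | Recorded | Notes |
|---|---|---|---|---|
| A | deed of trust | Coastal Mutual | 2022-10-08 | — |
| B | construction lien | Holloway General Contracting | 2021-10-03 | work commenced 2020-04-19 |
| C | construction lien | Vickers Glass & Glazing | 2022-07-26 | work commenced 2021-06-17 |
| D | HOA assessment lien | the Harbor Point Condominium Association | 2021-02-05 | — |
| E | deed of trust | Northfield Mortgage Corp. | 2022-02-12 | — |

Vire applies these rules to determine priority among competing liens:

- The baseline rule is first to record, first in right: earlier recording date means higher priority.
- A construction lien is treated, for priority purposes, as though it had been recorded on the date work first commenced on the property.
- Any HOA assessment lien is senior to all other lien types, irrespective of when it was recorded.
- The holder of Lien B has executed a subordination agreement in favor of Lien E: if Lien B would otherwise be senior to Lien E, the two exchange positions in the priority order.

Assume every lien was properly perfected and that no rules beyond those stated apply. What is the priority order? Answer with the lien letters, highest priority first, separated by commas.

D, E, C, B, A

Effective dates after the stated exceptions: B is treated as recorded 2020-04-19, the work-commencement date; C's effective date is 2021-06-17, when work began.
D, as an HOA assessment lien, has superpriority and ranks first.
Among the remaining liens, by effective date: B (2020-04-19), C (2021-06-17), E (2022-02-12), A (2022-10-08).
B would otherwise be senior to E, so under the subordination agreement B and E exchange positions.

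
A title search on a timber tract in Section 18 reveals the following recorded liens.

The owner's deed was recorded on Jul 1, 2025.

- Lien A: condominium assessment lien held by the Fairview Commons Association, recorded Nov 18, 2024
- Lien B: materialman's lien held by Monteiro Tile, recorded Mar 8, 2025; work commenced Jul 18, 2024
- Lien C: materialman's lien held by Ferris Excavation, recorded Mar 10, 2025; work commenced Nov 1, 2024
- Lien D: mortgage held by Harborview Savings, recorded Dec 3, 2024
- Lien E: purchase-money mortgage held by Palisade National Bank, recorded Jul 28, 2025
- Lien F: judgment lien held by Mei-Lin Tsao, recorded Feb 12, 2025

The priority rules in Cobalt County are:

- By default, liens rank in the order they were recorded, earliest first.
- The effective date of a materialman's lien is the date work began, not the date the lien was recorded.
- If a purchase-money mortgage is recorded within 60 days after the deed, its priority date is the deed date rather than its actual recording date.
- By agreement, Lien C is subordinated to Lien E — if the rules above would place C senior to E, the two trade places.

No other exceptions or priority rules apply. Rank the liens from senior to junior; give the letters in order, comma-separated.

B, E, A, D, F, C

Effective dates after the stated exceptions: B relates back to Jul 18, 2024 (work commenced); C is treated as recorded Nov 1, 2024, the work-commencement date; E relates back to the deed date Jul 1, 2025.
By effective date: B (Jul 18, 2024), C (Nov 1, 2024), A (Nov 18, 2024), D (Dec 3, 2024), F (Feb 12, 2025), E (Jul 1, 2025).
C would otherwise be senior to E, so under the subordination agreement C and E exchange positions.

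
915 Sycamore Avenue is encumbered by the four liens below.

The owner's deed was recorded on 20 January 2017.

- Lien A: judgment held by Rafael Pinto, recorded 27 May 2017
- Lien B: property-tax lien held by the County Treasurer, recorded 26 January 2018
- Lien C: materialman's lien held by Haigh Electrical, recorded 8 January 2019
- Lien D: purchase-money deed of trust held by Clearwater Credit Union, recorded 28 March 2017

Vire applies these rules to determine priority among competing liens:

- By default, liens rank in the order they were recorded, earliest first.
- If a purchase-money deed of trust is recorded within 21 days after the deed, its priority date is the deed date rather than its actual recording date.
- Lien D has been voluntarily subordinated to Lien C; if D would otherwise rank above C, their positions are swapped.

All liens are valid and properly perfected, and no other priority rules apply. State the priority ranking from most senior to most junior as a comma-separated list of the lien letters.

First, effective dates: D missed the 21-day window (67 days after the deed), so its recording date stands.
Sorted by effective date: D (28 March 2017), A (27 May 2017), B (26 January 2018), C (8 January 2019).
D is senior to C before the subordination, so the two trade places.

C, A, B, D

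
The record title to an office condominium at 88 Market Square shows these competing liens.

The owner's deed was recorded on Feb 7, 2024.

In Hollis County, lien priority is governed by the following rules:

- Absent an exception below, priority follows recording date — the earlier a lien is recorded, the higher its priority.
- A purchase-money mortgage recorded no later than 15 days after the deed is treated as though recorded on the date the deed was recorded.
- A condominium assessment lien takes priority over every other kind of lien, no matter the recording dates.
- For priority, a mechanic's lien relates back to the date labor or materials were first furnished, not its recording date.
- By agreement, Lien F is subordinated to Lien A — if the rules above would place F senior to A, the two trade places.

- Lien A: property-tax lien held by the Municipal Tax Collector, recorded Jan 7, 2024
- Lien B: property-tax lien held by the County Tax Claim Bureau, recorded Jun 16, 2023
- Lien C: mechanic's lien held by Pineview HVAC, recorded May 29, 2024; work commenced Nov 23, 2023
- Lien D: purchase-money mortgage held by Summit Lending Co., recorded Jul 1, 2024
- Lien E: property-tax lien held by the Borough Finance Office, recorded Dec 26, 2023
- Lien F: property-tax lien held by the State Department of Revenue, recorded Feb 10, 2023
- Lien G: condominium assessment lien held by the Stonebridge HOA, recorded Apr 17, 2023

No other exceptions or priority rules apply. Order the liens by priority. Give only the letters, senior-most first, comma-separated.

First, effective dates: C is treated as recorded Nov 23, 2023, the work-commencement date; D was recorded 145 days after the deed — beyond 15 days — so no relation-back applies.
G is a condominium assessment lien, so it outranks all other liens regardless of date.
Ordering the rest by effective date: F (Feb 10, 2023), B (Jun 16, 2023), C (Nov 23, 2023), E (Dec 26, 2023), A (Jan 7, 2024), D (Jul 1, 2024).
The subordination applies — F was senior to A — so F and A swap.

G, A, B, C, E, F, D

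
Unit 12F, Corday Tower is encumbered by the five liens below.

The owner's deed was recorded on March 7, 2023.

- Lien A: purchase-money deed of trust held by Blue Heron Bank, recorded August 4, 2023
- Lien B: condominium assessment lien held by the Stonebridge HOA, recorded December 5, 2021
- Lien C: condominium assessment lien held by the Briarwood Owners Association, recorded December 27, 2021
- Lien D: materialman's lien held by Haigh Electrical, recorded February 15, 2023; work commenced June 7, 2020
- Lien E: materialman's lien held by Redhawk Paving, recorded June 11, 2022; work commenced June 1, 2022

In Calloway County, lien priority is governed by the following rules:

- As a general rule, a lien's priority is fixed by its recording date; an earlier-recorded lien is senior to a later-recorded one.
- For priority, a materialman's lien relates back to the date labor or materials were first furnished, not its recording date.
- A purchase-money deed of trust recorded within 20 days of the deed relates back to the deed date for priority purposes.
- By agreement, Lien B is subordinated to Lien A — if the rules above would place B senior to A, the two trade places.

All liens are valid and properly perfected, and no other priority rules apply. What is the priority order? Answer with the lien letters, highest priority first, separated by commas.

D, A, C, E, B

First, effective dates: A was recorded 150 days after the deed, outside the 20-day window, so it keeps its recording date; D relates back to June 7, 2020 (work commenced); E's effective date is June 1, 2022, when work began.
By effective date, earliest first: D (June 7, 2020), B (December 5, 2021), C (December 27, 2021), E (June 1, 2022), A (August 4, 2023).
B would otherwise be senior to A, so under the subordination agreement B and A exchange positions.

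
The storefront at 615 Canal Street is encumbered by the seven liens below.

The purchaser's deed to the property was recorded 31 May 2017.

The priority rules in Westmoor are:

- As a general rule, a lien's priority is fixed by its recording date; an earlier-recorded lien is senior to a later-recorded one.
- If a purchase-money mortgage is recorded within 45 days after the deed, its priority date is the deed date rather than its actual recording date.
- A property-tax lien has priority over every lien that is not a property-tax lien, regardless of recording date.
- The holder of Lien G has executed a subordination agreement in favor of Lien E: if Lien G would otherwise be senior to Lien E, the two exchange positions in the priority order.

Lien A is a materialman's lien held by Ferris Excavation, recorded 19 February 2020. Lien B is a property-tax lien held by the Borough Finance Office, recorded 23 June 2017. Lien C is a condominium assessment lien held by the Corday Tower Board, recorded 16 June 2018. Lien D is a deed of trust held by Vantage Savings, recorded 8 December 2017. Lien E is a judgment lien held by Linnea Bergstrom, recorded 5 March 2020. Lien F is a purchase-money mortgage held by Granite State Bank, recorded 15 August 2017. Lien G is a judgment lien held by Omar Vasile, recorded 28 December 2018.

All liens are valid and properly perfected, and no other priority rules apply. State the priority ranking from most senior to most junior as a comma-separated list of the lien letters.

B, F, D, C, E, A, G

First, effective dates: F missed the 45-day window (76 days after the deed), so its recording date stands.
B is a property-tax lien, so it outranks all other liens regardless of date.
Among the remaining liens, by effective date: F (15 August 2017), D (8 December 2017), C (16 June 2018), G (28 December 2018), A (19 February 2020), E (5 March 2020).
Because G would otherwise rank above E, the subordination swaps them.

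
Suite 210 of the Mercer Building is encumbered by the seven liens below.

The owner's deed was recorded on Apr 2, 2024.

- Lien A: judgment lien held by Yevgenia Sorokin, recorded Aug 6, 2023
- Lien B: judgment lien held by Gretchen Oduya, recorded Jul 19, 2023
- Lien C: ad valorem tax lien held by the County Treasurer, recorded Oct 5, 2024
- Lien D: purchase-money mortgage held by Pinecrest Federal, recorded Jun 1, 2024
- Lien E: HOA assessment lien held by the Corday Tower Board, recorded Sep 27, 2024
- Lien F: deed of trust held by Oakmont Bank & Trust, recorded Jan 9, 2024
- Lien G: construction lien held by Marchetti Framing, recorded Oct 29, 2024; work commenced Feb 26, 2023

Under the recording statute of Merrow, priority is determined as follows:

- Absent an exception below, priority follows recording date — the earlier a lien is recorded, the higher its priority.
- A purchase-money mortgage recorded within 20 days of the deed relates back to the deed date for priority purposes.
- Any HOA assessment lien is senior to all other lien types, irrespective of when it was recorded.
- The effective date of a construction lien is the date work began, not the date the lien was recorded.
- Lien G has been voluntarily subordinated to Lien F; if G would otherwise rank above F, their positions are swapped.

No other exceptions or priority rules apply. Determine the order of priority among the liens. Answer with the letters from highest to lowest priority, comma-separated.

First, effective dates: D was recorded 60 days after the deed, outside the 20-day window, so it keeps its recording date; G's effective date is Feb 26, 2023, when work began.
E, as an HOA assessment lien, has superpriority and ranks first.
Ordering the rest by effective date: G (Feb 26, 2023), B (Jul 19, 2023), A (Aug 6, 2023), F (Jan 9, 2024), D (Jun 1, 2024), C (Oct 5, 2024).
Because G would otherwise rank above F, the subordination swaps them.

E, F, B, A, G, D, C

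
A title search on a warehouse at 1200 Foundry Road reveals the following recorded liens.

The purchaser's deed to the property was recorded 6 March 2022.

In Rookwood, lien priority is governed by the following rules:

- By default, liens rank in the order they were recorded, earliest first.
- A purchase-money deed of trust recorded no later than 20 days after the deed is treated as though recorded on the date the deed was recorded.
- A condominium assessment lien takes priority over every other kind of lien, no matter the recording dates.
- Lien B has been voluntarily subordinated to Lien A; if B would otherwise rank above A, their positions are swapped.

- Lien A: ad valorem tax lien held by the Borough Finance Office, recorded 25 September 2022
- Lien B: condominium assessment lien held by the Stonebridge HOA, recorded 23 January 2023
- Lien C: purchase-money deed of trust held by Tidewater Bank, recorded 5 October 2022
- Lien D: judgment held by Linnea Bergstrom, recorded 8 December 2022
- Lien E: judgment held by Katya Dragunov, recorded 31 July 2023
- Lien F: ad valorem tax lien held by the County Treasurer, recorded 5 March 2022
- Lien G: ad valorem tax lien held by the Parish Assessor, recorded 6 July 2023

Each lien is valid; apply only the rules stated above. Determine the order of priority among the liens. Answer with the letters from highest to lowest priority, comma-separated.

Adjusting effective dates: C was recorded 213 days after the deed — beyond 20 days — so no relation-back applies.
As a condominium assessment lien, B is senior to every other lien.
Among the remaining liens, by effective date: F (5 March 2022), A (25 September 2022), C (5 October 2022), D (8 December 2022), G (6 July 2023), E (31 July 2023).
B is senior to A before the subordination, so the two trade places.

A, F, B, C, D, G, E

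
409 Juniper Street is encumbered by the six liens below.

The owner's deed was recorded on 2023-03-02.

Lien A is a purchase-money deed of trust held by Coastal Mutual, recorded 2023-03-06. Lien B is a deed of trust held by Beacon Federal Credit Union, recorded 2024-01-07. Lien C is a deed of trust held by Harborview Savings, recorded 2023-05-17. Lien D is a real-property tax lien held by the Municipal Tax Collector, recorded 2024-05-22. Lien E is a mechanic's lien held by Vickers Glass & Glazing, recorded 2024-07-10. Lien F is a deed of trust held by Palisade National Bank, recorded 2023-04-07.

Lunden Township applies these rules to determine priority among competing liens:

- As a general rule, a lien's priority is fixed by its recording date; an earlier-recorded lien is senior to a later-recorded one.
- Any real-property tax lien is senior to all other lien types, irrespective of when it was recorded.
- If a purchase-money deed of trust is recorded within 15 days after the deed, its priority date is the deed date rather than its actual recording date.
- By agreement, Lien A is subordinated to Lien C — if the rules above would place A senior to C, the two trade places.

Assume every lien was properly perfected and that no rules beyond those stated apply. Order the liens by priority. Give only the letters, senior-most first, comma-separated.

D, C, F, A, B, E

Effective dates: A relates back to the deed date 2023-03-02.
D is a real-property tax lien, so it outranks all other liens regardless of date.
Remaining liens by effective date: A (2023-03-02), F (2023-04-07), C (2023-05-17), B (2024-01-07), E (2024-07-10).
A would otherwise be senior to C, so under the subordination agreement A and C exchange positions.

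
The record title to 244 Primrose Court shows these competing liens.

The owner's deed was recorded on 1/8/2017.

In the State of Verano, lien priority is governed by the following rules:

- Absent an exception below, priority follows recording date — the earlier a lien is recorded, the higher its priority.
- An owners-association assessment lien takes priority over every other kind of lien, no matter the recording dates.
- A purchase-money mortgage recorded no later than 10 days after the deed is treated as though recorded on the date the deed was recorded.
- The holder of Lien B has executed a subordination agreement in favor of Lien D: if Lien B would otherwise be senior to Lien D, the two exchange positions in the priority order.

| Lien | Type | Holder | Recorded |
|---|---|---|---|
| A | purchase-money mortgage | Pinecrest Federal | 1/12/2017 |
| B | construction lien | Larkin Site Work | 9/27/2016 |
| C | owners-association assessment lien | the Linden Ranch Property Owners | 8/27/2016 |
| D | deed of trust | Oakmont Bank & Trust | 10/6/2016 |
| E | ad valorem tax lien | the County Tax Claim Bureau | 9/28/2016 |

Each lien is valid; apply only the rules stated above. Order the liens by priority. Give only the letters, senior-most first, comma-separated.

C, D, E, B, A

Effective dates: A's effective date is the deed date, 1/8/2017.
C, as an owners-association assessment lien, has superpriority and ranks first.
The other liens, earliest effective date first: B (9/27/2016), E (9/28/2016), D (10/6/2016), A (1/8/2017).
Because B would otherwise rank above D, the subordination swaps them.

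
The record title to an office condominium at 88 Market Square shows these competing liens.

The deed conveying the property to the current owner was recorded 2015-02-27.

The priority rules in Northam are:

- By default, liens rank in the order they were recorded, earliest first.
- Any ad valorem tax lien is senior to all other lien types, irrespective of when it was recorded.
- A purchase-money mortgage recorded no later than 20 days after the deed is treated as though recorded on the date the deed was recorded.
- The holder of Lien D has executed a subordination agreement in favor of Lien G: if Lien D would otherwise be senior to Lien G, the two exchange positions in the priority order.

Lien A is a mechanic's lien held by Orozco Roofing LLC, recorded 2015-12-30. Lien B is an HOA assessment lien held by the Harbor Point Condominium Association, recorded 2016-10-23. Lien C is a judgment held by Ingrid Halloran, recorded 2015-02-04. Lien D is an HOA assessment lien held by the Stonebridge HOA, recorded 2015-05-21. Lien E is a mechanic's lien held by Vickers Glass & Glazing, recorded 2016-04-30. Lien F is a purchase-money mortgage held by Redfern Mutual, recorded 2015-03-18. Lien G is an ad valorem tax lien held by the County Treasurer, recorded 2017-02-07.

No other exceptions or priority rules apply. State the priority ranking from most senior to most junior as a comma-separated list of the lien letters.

G, C, F, D, A, E, B

First, effective dates: F was recorded within the 20-day window, so its effective date is the deed date 2015-02-27.
G is an ad valorem tax lien, so it outranks all other liens regardless of date.
Ordering the rest by effective date: C (2015-02-04), F (2015-02-27), D (2015-05-21), A (2015-12-30), E (2016-04-30), B (2016-10-23).
D is already junior to G, so the subordination agreement changes nothing.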